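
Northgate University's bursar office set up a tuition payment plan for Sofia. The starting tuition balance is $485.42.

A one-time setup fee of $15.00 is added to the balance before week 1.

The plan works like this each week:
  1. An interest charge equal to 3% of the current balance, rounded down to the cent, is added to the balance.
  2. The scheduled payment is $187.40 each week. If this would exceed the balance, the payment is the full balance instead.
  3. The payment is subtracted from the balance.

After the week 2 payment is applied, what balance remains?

Week 1: $500.42 +$15.01 interest = $515.43; pay $187.40 → $328.03
Week 2: $328.03 +$9.84 interest = $337.87; pay $187.40 → $150.47

$150.47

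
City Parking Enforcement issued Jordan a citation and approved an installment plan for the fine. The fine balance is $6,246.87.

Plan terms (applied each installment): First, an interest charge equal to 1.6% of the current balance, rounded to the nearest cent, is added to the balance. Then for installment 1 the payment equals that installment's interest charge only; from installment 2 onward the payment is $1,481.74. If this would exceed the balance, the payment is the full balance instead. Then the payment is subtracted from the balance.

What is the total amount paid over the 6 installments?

Installment 1: opening $6,246.87; interest $99.95 → $6,346.82; payment $99.95; balance $6,246.87
Installment 2: opening $6,246.87; interest $99.95 → $6,346.82; payment $1,481.74; balance $4,865.08
Installment 3: opening $4,865.08; interest $77.84 → $4,942.92; payment $1,481.74; balance $3,461.18
Installment 4: opening $3,461.18; interest $55.38 → $3,516.56; payment $1,481.74; balance $2,034.82
Installment 5: opening $2,034.82; interest $32.56 → $2,067.38; payment $1,481.74; balance $585.64
Installment 6: opening $585.64; interest $9.37 → $595.01; payment $595.01; balance $0.00
Total paid: $6,621.92

$6,621.92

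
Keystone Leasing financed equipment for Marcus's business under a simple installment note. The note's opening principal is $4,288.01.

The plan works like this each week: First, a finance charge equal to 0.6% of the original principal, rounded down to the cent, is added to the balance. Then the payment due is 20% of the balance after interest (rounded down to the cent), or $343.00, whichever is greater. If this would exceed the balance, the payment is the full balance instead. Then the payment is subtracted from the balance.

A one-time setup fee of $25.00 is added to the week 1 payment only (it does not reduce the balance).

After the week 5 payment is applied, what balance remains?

Week 1: $4,288.01 +$25.72 interest = $4,313.73; pay $862.74 (+ $25.00 fee) → $3,450.99
Week 2: $3,450.99 +$25.72 interest = $3,476.71; pay $695.34 → $2,781.37
Week 3: $2,781.37 +$25.72 interest = $2,807.09; pay $561.41 → $2,245.68
Week 4: $2,245.68 +$25.72 interest = $2,271.40; pay $454.28 → $1,817.12
Week 5: $1,817.12 +$25.72 interest = $1,842.84; pay $368.56 → $1,474.28

$1,474.28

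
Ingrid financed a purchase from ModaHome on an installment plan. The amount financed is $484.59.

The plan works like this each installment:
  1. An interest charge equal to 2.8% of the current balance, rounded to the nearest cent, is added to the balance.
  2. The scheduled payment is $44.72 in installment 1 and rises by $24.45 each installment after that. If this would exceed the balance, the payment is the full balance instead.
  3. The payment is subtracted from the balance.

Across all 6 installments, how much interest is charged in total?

$53.87

Installment 1: opening $484.59; interest $13.57 → $498.16; payment $44.72; balance $453.44
Installment 2: opening $453.44; interest $12.70 → $466.14; payment $69.17; balance $396.97
Installment 3: opening $396.97; interest $11.12 → $408.09; payment $93.62; balance $314.47
Installment 4: opening $314.47; interest $8.81 → $323.28; payment $118.07; balance $205.21
Installment 5: opening $205.21; interest $5.75 → $210.96; payment $142.52; balance $68.44
Installment 6: opening $68.44; interest $1.92 → $70.36; payment $70.36; balance $0.00
Total interest: $13.57 + $12.70 + $11.12 + $8.81 + $5.75 + $1.92 = $53.87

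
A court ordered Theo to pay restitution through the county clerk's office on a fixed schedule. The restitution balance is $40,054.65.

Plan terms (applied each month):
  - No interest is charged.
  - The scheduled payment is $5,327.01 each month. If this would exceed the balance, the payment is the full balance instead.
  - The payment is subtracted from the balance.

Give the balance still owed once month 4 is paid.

Month 1: opening $40,054.65; payment $5,327.01; balance $34,727.64
Month 2: opening $34,727.64; payment $5,327.01; balance $29,400.63
Month 3: opening $29,400.63; payment $5,327.01; balance $24,073.62
Month 4: opening $24,073.62; payment $5,327.01; balance $18,746.61

$18,746.61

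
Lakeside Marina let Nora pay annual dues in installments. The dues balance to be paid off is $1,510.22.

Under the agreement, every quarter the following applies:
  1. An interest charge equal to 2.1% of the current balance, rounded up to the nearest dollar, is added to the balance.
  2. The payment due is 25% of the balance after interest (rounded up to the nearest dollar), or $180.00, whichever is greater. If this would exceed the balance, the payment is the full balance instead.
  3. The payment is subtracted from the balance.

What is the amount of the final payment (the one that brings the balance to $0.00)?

Quarter 1: $1,510.22 +$32.00 interest = $1,542.22; pay $386.00 → $1,156.22
Quarter 2: $1,156.22 +$25.00 interest = $1,181.22; pay $296.00 → $885.22
Quarter 3: $885.22 +$19.00 interest = $904.22; pay $227.00 → $677.22
Quarter 4: $677.22 +$15.00 interest = $692.22; pay $180.00 → $512.22
Quarter 5: $512.22 +$11.00 interest = $523.22; pay $180.00 → $343.22
Quarter 6: $343.22 +$8.00 interest = $351.22; pay $180.00 → $171.22
Quarter 7: $171.22 +$4.00 interest = $175.22; pay $175.22 → $0.00

$175.22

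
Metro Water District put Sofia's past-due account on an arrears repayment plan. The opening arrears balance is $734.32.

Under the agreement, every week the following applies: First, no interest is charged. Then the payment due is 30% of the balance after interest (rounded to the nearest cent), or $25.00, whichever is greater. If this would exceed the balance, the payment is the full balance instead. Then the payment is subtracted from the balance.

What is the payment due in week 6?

$37.03

# | Opening | Payment | End bal
1 | $734.32 | $220.30 | $514.02
2 | $514.02 | $154.21 | $359.81
3 | $359.81 | $107.94 | $251.87
4 | $251.87 | $75.56 | $176.31
5 | $176.31 | $52.89 | $123.42
6 | $123.42 | $37.03 | $86.39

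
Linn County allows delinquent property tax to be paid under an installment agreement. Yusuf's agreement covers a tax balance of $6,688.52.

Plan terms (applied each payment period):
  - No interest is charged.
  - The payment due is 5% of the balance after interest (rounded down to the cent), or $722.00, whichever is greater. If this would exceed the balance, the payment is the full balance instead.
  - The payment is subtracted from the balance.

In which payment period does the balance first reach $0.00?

10

Payment period 1: opening $6,688.52; payment $722.00; balance $5,966.52
Payment period 2: opening $5,966.52; payment $722.00; balance $5,244.52
Payment period 3: opening $5,244.52; payment $722.00; balance $4,522.52
Payment period 4: opening $4,522.52; payment $722.00; balance $3,800.52
Payment period 5: opening $3,800.52; payment $722.00; balance $3,078.52
Payment period 6: opening $3,078.52; payment $722.00; balance $2,356.52
Payment period 7: opening $2,356.52; payment $722.00; balance $1,634.52
Payment period 8: opening $1,634.52; payment $722.00; balance $912.52
Payment period 9: opening $912.52; payment $722.00; balance $190.52
Payment period 10: opening $190.52; payment $190.52; balance $0.00
Balance reaches $0.00 in payment period 10.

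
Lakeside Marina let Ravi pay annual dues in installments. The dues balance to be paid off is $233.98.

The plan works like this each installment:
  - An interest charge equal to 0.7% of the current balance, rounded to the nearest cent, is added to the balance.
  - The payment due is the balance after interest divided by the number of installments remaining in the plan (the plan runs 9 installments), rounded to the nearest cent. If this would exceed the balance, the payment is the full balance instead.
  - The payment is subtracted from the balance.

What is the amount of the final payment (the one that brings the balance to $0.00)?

Installment 1: opening $233.98; interest $1.64 → $235.62; payment $26.18; balance $209.44
Installment 2: opening $209.44; interest $1.47 → $210.91; payment $26.36; balance $184.55
Installment 3: opening $184.55; interest $1.29 → $185.84; payment $26.55; balance $159.29
Installment 4: opening $159.29; interest $1.12 → $160.41; payment $26.74; balance $133.67
Installment 5: opening $133.67; interest $0.94 → $134.61; payment $26.92; balance $107.69
Installment 6: opening $107.69; interest $0.75 → $108.44; payment $27.11; balance $81.33
Installment 7: opening $81.33; interest $0.57 → $81.90; payment $27.30; balance $54.60
Installment 8: opening $54.60; interest $0.38 → $54.98; payment $27.49; balance $27.49
Installment 9: opening $27.49; interest $0.19 → $27.68; payment $27.68; balance $0.00

$27.68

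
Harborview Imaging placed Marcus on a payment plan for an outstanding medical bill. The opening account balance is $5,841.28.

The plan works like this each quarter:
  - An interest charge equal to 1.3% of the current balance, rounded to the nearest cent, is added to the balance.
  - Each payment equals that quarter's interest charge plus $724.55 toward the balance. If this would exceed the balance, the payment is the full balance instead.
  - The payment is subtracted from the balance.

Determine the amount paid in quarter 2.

Quarter 1: $5,841.28 +$75.94 interest = $5,917.22; pay $800.49 → $5,116.73
Quarter 2: $5,116.73 +$66.52 interest = $5,183.25; pay $791.07 → $4,392.18

$791.07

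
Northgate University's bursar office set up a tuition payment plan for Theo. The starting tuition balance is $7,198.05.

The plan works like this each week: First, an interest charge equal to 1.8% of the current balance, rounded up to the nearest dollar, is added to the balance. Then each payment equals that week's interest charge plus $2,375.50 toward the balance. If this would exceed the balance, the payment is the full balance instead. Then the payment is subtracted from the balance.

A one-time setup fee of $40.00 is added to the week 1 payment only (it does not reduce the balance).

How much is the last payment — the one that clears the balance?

Week 1: opening $7,198.05; interest $130.00 → $7,328.05; payment $2,505.50 (+ $40.00 fee); balance $4,822.55
Week 2: opening $4,822.55; interest $87.00 → $4,909.55; payment $2,462.50; balance $2,447.05
Week 3: opening $2,447.05; interest $45.00 → $2,492.05; payment $2,420.50; balance $71.55
Week 4: opening $71.55; interest $2.00 → $73.55; payment $73.55; balance $0.00

$73.55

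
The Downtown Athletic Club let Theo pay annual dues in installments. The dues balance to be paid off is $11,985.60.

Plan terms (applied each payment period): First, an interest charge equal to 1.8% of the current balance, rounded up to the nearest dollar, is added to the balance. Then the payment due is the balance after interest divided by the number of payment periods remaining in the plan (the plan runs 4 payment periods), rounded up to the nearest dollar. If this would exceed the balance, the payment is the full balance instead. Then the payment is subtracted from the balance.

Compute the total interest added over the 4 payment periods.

$550.00

Payment period 1: opening $11,985.60; interest $216.00 → $12,201.60; payment $3,051.00; balance $9,150.60
Payment period 2: opening $9,150.60; interest $165.00 → $9,315.60; payment $3,106.00; balance $6,209.60
Payment period 3: opening $6,209.60; interest $112.00 → $6,321.60; payment $3,161.00; balance $3,160.60
Payment period 4: opening $3,160.60; interest $57.00 → $3,217.60; payment $3,217.60; balance $0.00
Total interest: $216.00 + $165.00 + $112.00 + $57.00 = $550.00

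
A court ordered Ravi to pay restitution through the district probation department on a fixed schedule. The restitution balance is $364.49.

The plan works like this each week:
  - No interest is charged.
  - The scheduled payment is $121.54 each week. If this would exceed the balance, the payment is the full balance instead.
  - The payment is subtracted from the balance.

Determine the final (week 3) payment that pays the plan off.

$121.41

Week 1: opening $364.49; payment $121.54; balance $242.95
Week 2: opening $242.95; payment $121.54; balance $121.41
Week 3: opening $121.41; payment $121.41; balance $0.00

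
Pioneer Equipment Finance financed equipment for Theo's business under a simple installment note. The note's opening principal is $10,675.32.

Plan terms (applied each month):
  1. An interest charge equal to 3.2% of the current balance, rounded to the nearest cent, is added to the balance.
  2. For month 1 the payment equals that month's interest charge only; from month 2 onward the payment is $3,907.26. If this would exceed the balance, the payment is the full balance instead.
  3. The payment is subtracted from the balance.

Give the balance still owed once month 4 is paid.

# | Opening | Interest | Payment | End bal
1 | $10,675.32 | $341.61 | $341.61 | $10,675.32
2 | $10,675.32 | $341.61 | $3,907.26 | $7,109.67
3 | $7,109.67 | $227.51 | $3,907.26 | $3,429.92
4 | $3,429.92 | $109.76 | $3,539.68 | $0.00

$0.00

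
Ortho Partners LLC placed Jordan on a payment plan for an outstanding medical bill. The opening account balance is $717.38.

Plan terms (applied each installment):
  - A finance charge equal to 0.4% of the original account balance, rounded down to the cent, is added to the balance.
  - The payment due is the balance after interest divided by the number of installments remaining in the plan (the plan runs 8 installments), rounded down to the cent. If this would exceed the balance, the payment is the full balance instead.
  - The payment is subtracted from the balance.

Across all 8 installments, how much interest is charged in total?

$22.88

Installment 1: opening $717.38; interest $2.86 → $720.24; payment $90.03; balance $630.21
Installment 2: opening $630.21; interest $2.86 → $633.07; payment $90.43; balance $542.64
Installment 3: opening $542.64; interest $2.86 → $545.50; payment $90.91; balance $454.59
Installment 4: opening $454.59; interest $2.86 → $457.45; payment $91.49; balance $365.96
Installment 5: opening $365.96; interest $2.86 → $368.82; payment $92.20; balance $276.62
Installment 6: opening $276.62; interest $2.86 → $279.48; payment $93.16; balance $186.32
Installment 7: opening $186.32; interest $2.86 → $189.18; payment $94.59; balance $94.59
Installment 8: opening $94.59; interest $2.86 → $97.45; payment $97.45; balance $0.00
Total interest: $2.86 + $2.86 + $2.86 + $2.86 + $2.86 + $2.86 + $2.86 + $2.86 = $22.88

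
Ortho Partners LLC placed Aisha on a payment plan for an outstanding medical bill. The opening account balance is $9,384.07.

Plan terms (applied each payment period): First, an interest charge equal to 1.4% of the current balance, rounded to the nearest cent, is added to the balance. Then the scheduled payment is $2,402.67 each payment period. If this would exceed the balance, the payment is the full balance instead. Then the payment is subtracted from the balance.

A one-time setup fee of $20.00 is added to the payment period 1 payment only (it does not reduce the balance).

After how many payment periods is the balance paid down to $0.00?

Payment period 1: opening $9,384.07; interest $131.38 → $9,515.45; payment $2,402.67 (+ $20.00 fee); balance $7,112.78
Payment period 2: opening $7,112.78; interest $99.58 → $7,212.36; payment $2,402.67; balance $4,809.69
Payment period 3: opening $4,809.69; interest $67.34 → $4,877.03; payment $2,402.67; balance $2,474.36
Payment period 4: opening $2,474.36; interest $34.64 → $2,509.00; payment $2,402.67; balance $106.33
Payment period 5: opening $106.33; interest $1.49 → $107.82; payment $107.82; balance $0.00
Balance reaches $0.00 in payment period 5.

5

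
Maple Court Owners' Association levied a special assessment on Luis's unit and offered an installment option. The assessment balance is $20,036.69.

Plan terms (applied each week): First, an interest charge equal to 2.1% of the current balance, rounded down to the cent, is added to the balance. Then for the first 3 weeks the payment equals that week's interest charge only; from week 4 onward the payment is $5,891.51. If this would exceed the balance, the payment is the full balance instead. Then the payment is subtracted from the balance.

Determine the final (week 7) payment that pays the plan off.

# | Opening | Interest | Payment | End bal
1 | $20,036.69 | $420.77 | $420.77 | $20,036.69
2 | $20,036.69 | $420.77 | $420.77 | $20,036.69
3 | $20,036.69 | $420.77 | $420.77 | $20,036.69
4 | $20,036.69 | $420.77 | $5,891.51 | $14,565.95
5 | $14,565.95 | $305.88 | $5,891.51 | $8,980.32
6 | $8,980.32 | $188.58 | $5,891.51 | $3,277.39
7 | $3,277.39 | $68.82 | $3,346.21 | $0.00

$3,346.21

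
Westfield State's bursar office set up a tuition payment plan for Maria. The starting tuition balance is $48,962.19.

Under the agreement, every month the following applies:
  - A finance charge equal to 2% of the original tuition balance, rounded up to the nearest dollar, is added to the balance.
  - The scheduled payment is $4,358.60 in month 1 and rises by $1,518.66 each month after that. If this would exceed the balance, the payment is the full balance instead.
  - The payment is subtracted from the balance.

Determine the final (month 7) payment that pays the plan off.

Month 1: $48,962.19 +$980.00 interest = $49,942.19; pay $4,358.60 → $45,583.59
Month 2: $45,583.59 +$980.00 interest = $46,563.59; pay $5,877.26 → $40,686.33
Month 3: $40,686.33 +$980.00 interest = $41,666.33; pay $7,395.92 → $34,270.41
Month 4: $34,270.41 +$980.00 interest = $35,250.41; pay $8,914.58 → $26,335.83
Month 5: $26,335.83 +$980.00 interest = $27,315.83; pay $10,433.24 → $16,882.59
Month 6: $16,882.59 +$980.00 interest = $17,862.59; pay $11,951.90 → $5,910.69
Month 7: $5,910.69 +$980.00 interest = $6,890.69; pay $6,890.69 → $0.00

$6,890.69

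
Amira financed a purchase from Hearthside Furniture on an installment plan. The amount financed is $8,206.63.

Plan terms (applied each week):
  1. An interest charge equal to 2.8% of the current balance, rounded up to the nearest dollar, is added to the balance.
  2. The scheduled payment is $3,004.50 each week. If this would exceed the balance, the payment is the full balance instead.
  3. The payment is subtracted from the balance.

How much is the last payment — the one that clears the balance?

$2,653.63

# | Opening | Interest | Payment | End bal
1 | $8,206.63 | $230.00 | $3,004.50 | $5,432.13
2 | $5,432.13 | $153.00 | $3,004.50 | $2,580.63
3 | $2,580.63 | $73.00 | $2,653.63 | $0.00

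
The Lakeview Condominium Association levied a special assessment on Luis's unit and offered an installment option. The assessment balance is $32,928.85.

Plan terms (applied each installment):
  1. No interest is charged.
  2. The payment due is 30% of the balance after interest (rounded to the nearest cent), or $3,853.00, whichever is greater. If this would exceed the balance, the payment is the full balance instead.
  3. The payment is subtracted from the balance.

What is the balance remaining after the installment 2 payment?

Installment 1: opening $32,928.85; payment $9,878.66; balance $23,050.19
Installment 2: opening $23,050.19; payment $6,915.06; balance $16,135.13

$16,135.13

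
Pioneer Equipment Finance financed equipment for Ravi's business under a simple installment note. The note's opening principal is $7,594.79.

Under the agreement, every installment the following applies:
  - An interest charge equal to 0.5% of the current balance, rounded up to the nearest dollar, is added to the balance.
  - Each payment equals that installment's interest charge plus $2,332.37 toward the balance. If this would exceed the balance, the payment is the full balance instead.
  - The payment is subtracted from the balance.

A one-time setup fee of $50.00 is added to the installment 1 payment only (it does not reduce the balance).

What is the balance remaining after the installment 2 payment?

Installment 1: opening $7,594.79; interest $38.00 → $7,632.79; payment $2,370.37 (+ $50.00 fee); balance $5,262.42
Installment 2: opening $5,262.42; interest $27.00 → $5,289.42; payment $2,359.37; balance $2,930.05

$2,930.05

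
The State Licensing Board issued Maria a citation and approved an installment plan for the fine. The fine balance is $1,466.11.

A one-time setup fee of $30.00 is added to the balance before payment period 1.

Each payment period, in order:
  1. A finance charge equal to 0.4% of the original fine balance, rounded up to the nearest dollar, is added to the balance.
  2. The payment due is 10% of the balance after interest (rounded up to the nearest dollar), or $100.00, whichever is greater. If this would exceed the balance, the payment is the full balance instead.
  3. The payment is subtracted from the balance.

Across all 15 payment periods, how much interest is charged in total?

Payment period 1: $1,496.11 +$6.00 interest = $1,502.11; pay $151.00 → $1,351.11
Payment period 2: $1,351.11 +$6.00 interest = $1,357.11; pay $136.00 → $1,221.11
Payment period 3: $1,221.11 +$6.00 interest = $1,227.11; pay $123.00 → $1,104.11
Payment period 4: $1,104.11 +$6.00 interest = $1,110.11; pay $112.00 → $998.11
Payment period 5: $998.11 +$6.00 interest = $1,004.11; pay $101.00 → $903.11
Payment period 6: $903.11 +$6.00 interest = $909.11; pay $100.00 → $809.11
Payment period 7: $809.11 +$6.00 interest = $815.11; pay $100.00 → $715.11
Payment period 8: $715.11 +$6.00 interest = $721.11; pay $100.00 → $621.11
Payment period 9: $621.11 +$6.00 interest = $627.11; pay $100.00 → $527.11
Payment period 10: $527.11 +$6.00 interest = $533.11; pay $100.00 → $433.11
Payment period 11: $433.11 +$6.00 interest = $439.11; pay $100.00 → $339.11
Payment period 12: $339.11 +$6.00 interest = $345.11; pay $100.00 → $245.11
Payment period 13: $245.11 +$6.00 interest = $251.11; pay $100.00 → $151.11
Payment period 14: $151.11 +$6.00 interest = $157.11; pay $100.00 → $57.11
Payment period 15: $57.11 +$6.00 interest = $63.11; pay $63.11 → $0.00
Total interest: $6.00 + $6.00 + $6.00 + $6.00 + $6.00 + $6.00 + $6.00 + $6.00 + $6.00 + $6.00 + $6.00 + $6.00 + $6.00 + $6.00 + $6.00 = $90.00

$90.00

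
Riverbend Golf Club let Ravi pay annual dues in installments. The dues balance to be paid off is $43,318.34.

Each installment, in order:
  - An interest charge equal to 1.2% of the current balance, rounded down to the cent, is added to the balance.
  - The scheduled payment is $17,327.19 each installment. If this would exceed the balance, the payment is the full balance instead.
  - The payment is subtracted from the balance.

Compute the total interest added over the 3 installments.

$951.97

Installment 1: $43,318.34 +$519.82 interest = $43,838.16; pay $17,327.19 → $26,510.97
Installment 2: $26,510.97 +$318.13 interest = $26,829.10; pay $17,327.19 → $9,501.91
Installment 3: $9,501.91 +$114.02 interest = $9,615.93; pay $9,615.93 → $0.00
Total interest: $519.82 + $318.13 + $114.02 = $951.97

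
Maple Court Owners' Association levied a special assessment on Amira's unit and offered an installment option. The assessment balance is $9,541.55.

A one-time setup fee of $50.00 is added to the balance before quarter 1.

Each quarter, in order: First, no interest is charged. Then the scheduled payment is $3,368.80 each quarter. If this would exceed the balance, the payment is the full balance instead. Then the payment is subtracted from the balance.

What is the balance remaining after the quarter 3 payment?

$0.00

Quarter 1: $9,591.55 − $3,368.80 → $6,222.75
Quarter 2: $6,222.75 − $3,368.80 → $2,853.95
Quarter 3: $2,853.95 − $2,853.95 → $0.00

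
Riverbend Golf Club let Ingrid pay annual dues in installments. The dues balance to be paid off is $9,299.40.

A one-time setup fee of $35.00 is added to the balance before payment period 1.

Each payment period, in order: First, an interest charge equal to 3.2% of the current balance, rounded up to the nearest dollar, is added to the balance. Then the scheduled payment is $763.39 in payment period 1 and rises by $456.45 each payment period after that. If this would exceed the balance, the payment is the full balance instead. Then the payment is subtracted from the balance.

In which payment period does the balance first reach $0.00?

6

# | Opening | Interest | Payment | End bal
1 | $9,334.40 | $299.00 | $763.39 | $8,870.01
2 | $8,870.01 | $284.00 | $1,219.84 | $7,934.17
3 | $7,934.17 | $254.00 | $1,676.29 | $6,511.88
4 | $6,511.88 | $209.00 | $2,132.74 | $4,588.14
5 | $4,588.14 | $147.00 | $2,589.19 | $2,145.95
6 | $2,145.95 | $69.00 | $2,214.95 | $0.00
Balance reaches $0.00 in payment period 6.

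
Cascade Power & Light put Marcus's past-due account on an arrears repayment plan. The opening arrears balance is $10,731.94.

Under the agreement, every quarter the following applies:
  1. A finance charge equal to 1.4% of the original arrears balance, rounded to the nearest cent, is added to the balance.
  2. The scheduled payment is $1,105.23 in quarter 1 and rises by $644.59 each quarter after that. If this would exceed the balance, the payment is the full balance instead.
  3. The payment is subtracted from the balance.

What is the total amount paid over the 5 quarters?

# | Opening | Interest | Payment | End bal
1 | $10,731.94 | $150.25 | $1,105.23 | $9,776.96
2 | $9,776.96 | $150.25 | $1,749.82 | $8,177.39
3 | $8,177.39 | $150.25 | $2,394.41 | $5,933.23
4 | $5,933.23 | $150.25 | $3,039.00 | $3,044.48
5 | $3,044.48 | $150.25 | $3,194.73 | $0.00
Total paid: $11,483.19

$11,483.19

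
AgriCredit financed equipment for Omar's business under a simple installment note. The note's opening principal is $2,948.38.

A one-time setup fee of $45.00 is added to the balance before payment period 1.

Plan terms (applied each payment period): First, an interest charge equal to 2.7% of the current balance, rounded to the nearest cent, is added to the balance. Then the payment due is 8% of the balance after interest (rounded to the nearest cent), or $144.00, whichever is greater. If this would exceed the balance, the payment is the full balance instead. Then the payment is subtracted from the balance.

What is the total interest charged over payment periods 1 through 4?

$297.50

Payment period 1: $2,993.38 +$80.82 interest = $3,074.20; pay $245.94 → $2,828.26
Payment period 2: $2,828.26 +$76.36 interest = $2,904.62; pay $232.37 → $2,672.25
Payment period 3: $2,672.25 +$72.15 interest = $2,744.40; pay $219.55 → $2,524.85
Payment period 4: $2,524.85 +$68.17 interest = $2,593.02; pay $207.44 → $2,385.58
Total interest: $80.82 + $76.36 + $72.15 + $68.17 = $297.50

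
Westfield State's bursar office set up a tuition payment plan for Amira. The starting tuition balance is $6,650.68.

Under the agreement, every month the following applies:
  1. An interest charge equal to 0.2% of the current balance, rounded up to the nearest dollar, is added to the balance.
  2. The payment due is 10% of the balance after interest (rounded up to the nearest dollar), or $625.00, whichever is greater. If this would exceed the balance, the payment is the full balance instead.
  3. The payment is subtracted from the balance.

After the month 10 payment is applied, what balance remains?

# | Opening | Interest | Payment | End bal
1 | $6,650.68 | $14.00 | $667.00 | $5,997.68
2 | $5,997.68 | $12.00 | $625.00 | $5,384.68
3 | $5,384.68 | $11.00 | $625.00 | $4,770.68
4 | $4,770.68 | $10.00 | $625.00 | $4,155.68
5 | $4,155.68 | $9.00 | $625.00 | $3,539.68
6 | $3,539.68 | $8.00 | $625.00 | $2,922.68
7 | $2,922.68 | $6.00 | $625.00 | $2,303.68
8 | $2,303.68 | $5.00 | $625.00 | $1,683.68
9 | $1,683.68 | $4.00 | $625.00 | $1,062.68
10 | $1,062.68 | $3.00 | $625.00 | $440.68

$440.68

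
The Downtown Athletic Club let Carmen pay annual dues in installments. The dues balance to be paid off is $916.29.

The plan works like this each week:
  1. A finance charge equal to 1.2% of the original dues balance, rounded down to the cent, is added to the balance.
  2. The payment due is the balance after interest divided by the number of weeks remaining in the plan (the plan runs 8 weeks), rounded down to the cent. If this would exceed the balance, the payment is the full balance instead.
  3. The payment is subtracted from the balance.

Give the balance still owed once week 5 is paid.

# | Opening | Interest | Payment | End bal
1 | $916.29 | $10.99 | $115.91 | $811.37
2 | $811.37 | $10.99 | $117.48 | $704.88
3 | $704.88 | $10.99 | $119.31 | $596.56
4 | $596.56 | $10.99 | $121.51 | $486.04
5 | $486.04 | $10.99 | $124.25 | $372.78

$372.78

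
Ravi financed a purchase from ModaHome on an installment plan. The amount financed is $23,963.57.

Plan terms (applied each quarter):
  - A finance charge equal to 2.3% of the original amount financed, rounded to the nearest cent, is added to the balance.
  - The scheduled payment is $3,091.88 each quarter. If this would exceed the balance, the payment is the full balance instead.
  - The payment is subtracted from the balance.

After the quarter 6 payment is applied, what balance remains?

# | Opening | Interest | Payment | End bal
1 | $23,963.57 | $551.16 | $3,091.88 | $21,422.85
2 | $21,422.85 | $551.16 | $3,091.88 | $18,882.13
3 | $18,882.13 | $551.16 | $3,091.88 | $16,341.41
4 | $16,341.41 | $551.16 | $3,091.88 | $13,800.69
5 | $13,800.69 | $551.16 | $3,091.88 | $11,259.97
6 | $11,259.97 | $551.16 | $3,091.88 | $8,719.25

$8,719.25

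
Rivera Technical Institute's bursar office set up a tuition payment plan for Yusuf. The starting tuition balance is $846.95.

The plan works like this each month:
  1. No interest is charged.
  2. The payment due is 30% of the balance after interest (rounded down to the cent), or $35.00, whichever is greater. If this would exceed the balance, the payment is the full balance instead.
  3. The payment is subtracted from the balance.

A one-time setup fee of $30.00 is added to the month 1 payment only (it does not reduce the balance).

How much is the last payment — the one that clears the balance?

$29.66

Month 1: opening $846.95; payment $254.08 (+ $30.00 fee); balance $592.87
Month 2: opening $592.87; payment $177.86; balance $415.01
Month 3: opening $415.01; payment $124.50; balance $290.51
Month 4: opening $290.51; payment $87.15; balance $203.36
Month 5: opening $203.36; payment $61.00; balance $142.36
Month 6: opening $142.36; payment $42.70; balance $99.66
Month 7: opening $99.66; payment $35.00; balance $64.66
Month 8: opening $64.66; payment $35.00; balance $29.66
Month 9: opening $29.66; payment $29.66; balance $0.00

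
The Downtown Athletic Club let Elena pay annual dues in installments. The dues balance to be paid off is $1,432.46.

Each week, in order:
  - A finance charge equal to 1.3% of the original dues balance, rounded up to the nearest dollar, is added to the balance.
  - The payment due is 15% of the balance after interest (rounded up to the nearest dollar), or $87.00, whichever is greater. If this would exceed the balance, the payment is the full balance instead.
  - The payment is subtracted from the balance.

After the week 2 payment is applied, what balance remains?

# | Opening | Interest | Payment | End bal
1 | $1,432.46 | $19.00 | $218.00 | $1,233.46
2 | $1,233.46 | $19.00 | $188.00 | $1,064.46

$1,064.46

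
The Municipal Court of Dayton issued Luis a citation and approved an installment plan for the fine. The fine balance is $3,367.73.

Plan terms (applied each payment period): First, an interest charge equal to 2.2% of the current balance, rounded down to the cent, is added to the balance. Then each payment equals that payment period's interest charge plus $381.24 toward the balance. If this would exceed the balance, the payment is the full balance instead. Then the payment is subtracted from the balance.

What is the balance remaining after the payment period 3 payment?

Payment period 1: opening $3,367.73; interest $74.09 → $3,441.82; payment $455.33; balance $2,986.49
Payment period 2: opening $2,986.49; interest $65.70 → $3,052.19; payment $446.94; balance $2,605.25
Payment period 3: opening $2,605.25; interest $57.31 → $2,662.56; payment $438.55; balance $2,224.01

$2,224.01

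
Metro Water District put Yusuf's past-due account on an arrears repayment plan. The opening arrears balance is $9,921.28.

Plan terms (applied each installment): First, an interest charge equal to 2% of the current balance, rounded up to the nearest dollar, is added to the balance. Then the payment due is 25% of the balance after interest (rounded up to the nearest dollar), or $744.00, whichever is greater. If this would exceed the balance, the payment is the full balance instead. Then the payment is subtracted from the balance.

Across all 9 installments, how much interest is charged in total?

Installment 1: $9,921.28 +$199.00 interest = $10,120.28; pay $2,531.00 → $7,589.28
Installment 2: $7,589.28 +$152.00 interest = $7,741.28; pay $1,936.00 → $5,805.28
Installment 3: $5,805.28 +$117.00 interest = $5,922.28; pay $1,481.00 → $4,441.28
Installment 4: $4,441.28 +$89.00 interest = $4,530.28; pay $1,133.00 → $3,397.28
Installment 5: $3,397.28 +$68.00 interest = $3,465.28; pay $867.00 → $2,598.28
Installment 6: $2,598.28 +$52.00 interest = $2,650.28; pay $744.00 → $1,906.28
Installment 7: $1,906.28 +$39.00 interest = $1,945.28; pay $744.00 → $1,201.28
Installment 8: $1,201.28 +$25.00 interest = $1,226.28; pay $744.00 → $482.28
Installment 9: $482.28 +$10.00 interest = $492.28; pay $492.28 → $0.00
Total interest: $199.00 + $152.00 + $117.00 + $89.00 + $68.00 + $52.00 + $39.00 + $25.00 + $10.00 = $751.00

$751.00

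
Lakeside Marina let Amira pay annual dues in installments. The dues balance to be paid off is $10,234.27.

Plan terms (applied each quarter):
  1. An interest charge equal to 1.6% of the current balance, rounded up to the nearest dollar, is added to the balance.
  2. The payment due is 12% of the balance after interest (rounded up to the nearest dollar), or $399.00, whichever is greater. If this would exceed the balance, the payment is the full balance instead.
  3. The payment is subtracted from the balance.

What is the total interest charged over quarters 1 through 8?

Quarter 1: opening $10,234.27; interest $164.00 → $10,398.27; payment $1,248.00; balance $9,150.27
Quarter 2: opening $9,150.27; interest $147.00 → $9,297.27; payment $1,116.00; balance $8,181.27
Quarter 3: opening $8,181.27; interest $131.00 → $8,312.27; payment $998.00; balance $7,314.27
Quarter 4: opening $7,314.27; interest $118.00 → $7,432.27; payment $892.00; balance $6,540.27
Quarter 5: opening $6,540.27; interest $105.00 → $6,645.27; payment $798.00; balance $5,847.27
Quarter 6: opening $5,847.27; interest $94.00 → $5,941.27; payment $713.00; balance $5,228.27
Quarter 7: opening $5,228.27; interest $84.00 → $5,312.27; payment $638.00; balance $4,674.27
Quarter 8: opening $4,674.27; interest $75.00 → $4,749.27; payment $570.00; balance $4,179.27
Total interest: $164.00 + $147.00 + $131.00 + $118.00 + $105.00 + $94.00 + $84.00 + $75.00 = $918.00

$918.00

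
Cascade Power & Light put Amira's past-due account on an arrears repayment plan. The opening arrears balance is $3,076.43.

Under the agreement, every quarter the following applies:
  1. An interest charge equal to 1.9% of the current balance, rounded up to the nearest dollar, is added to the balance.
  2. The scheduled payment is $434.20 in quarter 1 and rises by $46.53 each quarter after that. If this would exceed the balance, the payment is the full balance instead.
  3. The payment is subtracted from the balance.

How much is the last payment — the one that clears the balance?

Quarter 1: opening $3,076.43; interest $59.00 → $3,135.43; payment $434.20; balance $2,701.23
Quarter 2: opening $2,701.23; interest $52.00 → $2,753.23; payment $480.73; balance $2,272.50
Quarter 3: opening $2,272.50; interest $44.00 → $2,316.50; payment $527.26; balance $1,789.24
Quarter 4: opening $1,789.24; interest $34.00 → $1,823.24; payment $573.79; balance $1,249.45
Quarter 5: opening $1,249.45; interest $24.00 → $1,273.45; payment $620.32; balance $653.13
Quarter 6: opening $653.13; interest $13.00 → $666.13; payment $666.13; balance $0.00

$666.13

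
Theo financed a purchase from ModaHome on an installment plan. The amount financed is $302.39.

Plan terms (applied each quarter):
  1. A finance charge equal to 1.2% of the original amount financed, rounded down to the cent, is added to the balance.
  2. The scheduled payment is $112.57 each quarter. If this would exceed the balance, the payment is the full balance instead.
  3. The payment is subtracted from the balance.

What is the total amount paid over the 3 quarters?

$313.25

Quarter 1: $302.39 +$3.62 interest = $306.01; pay $112.57 → $193.44
Quarter 2: $193.44 +$3.62 interest = $197.06; pay $112.57 → $84.49
Quarter 3: $84.49 +$3.62 interest = $88.11; pay $88.11 → $0.00
Total paid: $313.25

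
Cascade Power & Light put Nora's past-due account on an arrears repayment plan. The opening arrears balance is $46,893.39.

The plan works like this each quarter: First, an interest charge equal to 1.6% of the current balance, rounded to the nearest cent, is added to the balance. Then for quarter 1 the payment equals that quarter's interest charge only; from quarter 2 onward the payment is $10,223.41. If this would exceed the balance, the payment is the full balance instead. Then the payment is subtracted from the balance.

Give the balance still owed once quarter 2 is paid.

Quarter 1: opening $46,893.39; interest $750.29 → $47,643.68; payment $750.29; balance $46,893.39
Quarter 2: opening $46,893.39; interest $750.29 → $47,643.68; payment $10,223.41; balance $37,420.27

$37,420.27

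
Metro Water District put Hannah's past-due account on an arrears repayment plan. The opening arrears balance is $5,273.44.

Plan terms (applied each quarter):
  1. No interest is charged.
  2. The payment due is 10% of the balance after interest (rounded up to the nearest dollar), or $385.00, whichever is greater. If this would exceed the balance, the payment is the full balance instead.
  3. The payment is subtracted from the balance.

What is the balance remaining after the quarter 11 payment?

$762.44

# | Opening | Payment | End bal
1 | $5,273.44 | $528.00 | $4,745.44
2 | $4,745.44 | $475.00 | $4,270.44
3 | $4,270.44 | $428.00 | $3,842.44
4 | $3,842.44 | $385.00 | $3,457.44
5 | $3,457.44 | $385.00 | $3,072.44
6 | $3,072.44 | $385.00 | $2,687.44
7 | $2,687.44 | $385.00 | $2,302.44
8 | $2,302.44 | $385.00 | $1,917.44
9 | $1,917.44 | $385.00 | $1,532.44
10 | $1,532.44 | $385.00 | $1,147.44
11 | $1,147.44 | $385.00 | $762.44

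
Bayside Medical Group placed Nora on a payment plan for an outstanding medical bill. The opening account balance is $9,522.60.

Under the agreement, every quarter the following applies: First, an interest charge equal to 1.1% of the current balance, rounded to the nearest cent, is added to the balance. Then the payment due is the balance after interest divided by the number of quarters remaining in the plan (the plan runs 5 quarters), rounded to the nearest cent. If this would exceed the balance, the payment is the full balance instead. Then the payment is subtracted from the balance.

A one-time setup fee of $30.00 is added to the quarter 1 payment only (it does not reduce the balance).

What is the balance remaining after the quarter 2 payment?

# | Opening | Interest | Payment | Fee | End bal
1 | $9,522.60 | $104.75 | $1,925.47 | $30.00 | $7,701.88
2 | $7,701.88 | $84.72 | $1,946.65 | — | $5,839.95

$5,839.95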